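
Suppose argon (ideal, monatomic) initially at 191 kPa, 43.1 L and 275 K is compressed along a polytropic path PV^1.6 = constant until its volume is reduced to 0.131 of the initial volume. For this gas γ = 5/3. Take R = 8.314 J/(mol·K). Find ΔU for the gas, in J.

n = P₁V₁/(RT₁) = 191×43.1/(8.314×275) = 3.60 mol.
Polytropic n=1.6: T₂ = T₁(V₁/V₂)^(n−1) = 275×(7.63)^0.60 = 931 K; P₂ = P₁(V₁/V₂)^n = 4940 kPa.
For an ideal gas ΔU = nCvΔT with Cv = (3/2)R = 12.5 J/(mol·K).
ΔU = 3.60×12.5×(931−275) = 29500 J.

29500 J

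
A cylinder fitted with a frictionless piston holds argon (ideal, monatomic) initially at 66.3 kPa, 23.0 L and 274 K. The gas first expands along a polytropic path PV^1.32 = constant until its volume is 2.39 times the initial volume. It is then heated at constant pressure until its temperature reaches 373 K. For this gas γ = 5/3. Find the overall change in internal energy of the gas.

n = P₁V₁/(RT₁) = 66.3×23.0/(8.314×274) = 0.669 mol.
Step 1 — Polytropic n=1.32: T₂ = T₁(V₁/V₂)^(n−1) = 274×(0.418)^0.32 = 207 K; P₂ = P₁(V₁/V₂)^n = 21.0 kPa.
W = (P₁V₁−P₂V₂)/(n−1) = (66.3×23.0−21.0×55.0)/0.32 = 1160 J.
ΔU = nCvΔT = 0.669×12.5×(207−274) = -557 J.
Q = ΔU + W = 603 J.
State after step 1: P = 21.0 kPa, V = 55.0 L, T = 207 K.
Step 2 — Isobaric: P stays 21.0 kPa; V/T = const ⇒ T₂ = 373 K, V₂ = 98.9 L.
W = PΔV = 21.0×(98.9−55.0) kPa·L = 922 J.
ΔU = nCvΔT = 0.669×12.5×(373−207) = 1380 J.
Q = ΔU + W = nCpΔT = 2310 J.
Net over both steps: W = 2080 J, Q = 2910 J, ΔU = 826 J.

826 J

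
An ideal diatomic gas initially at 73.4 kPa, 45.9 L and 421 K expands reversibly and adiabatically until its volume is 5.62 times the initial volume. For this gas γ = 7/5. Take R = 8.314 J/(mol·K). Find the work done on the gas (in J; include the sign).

-4200 J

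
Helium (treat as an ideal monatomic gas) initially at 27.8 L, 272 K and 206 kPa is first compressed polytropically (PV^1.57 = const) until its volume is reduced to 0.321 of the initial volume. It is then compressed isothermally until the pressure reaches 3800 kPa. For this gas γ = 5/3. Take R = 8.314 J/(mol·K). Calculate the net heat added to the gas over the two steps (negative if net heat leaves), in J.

-13700 J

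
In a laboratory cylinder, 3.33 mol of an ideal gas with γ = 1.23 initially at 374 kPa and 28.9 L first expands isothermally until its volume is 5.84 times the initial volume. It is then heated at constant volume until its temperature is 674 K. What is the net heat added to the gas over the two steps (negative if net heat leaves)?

53200 J

T₁ = P₁V₁/(nR) = 374×28.9/(3.33×8.314) = 390 K.
Step 1 — Isothermal: T stays 390 K; PV = const ⇒ V₂ = 169 L, P₂ = 64.0 kPa.
ΔU = 0 (ideal gas, T constant).
W = nRT ln(V₂/V₁) = 3.33×8.314×390×ln(5.84) = 19100 J.
Q = ΔU + W = 19100 J.
State after step 1: P = 64.0 kPa, V = 169 L, T = 390 K.
Step 2 — Isochoric: V stays 169 L; P/T = const ⇒ T₂ = 674 K, P₂ = 111 kPa.
W = 0 (no volume change).
ΔU = nCvΔT = 3.33×36.1×(674−390) = 34100 J.
Q = ΔU = 34100 J.
Net over both steps: W = 19100 J, Q = 53200 J, ΔU = 34100 J.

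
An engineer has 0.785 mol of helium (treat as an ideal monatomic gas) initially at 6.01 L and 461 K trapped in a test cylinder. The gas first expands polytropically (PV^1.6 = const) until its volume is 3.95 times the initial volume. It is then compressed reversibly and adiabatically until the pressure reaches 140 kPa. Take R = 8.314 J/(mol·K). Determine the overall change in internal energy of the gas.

-1650 J

P₁ = nRT₁/V₁ = 0.785×8.314×461/6.01 = 501 kPa.
Step 1 — Polytropic n=1.6: T₂ = T₁(V₁/V₂)^(n−1) = 461×(0.253)^0.60 = 202 K; P₂ = P₁(V₁/V₂)^n = 55.6 kPa.
W = (P₁V₁−P₂V₂)/(n−1) = (501×6.01−55.6×23.7)/0.60 = 2820 J.
ΔU = nCvΔT = 0.785×12.5×(202−461) = -2530 J.
Q = ΔU + W = 282 J.
State after step 1: P = 55.6 kPa, V = 23.7 L, T = 202 K.
Step 2 — Adiabatic: T₂/T₁ = (P₂/P₁)^((γ−1)/γ) ⇒ T₂ = 202×(2.52)^0.400 = 293 K; V₂ = 13.6 L.
ΔU = nCvΔT = 0.785×12.5×(293−202) = 885 J.
Q = 0 for an adiabatic process, so W = −ΔU = -885 J.
Net over both steps: W = 1930 J, Q = 282 J, ΔU = -1650 J.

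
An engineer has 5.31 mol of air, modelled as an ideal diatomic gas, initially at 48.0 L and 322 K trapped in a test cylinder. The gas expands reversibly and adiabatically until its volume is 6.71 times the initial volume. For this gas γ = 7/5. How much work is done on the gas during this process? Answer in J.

-18900 J

P₁ = nRT₁/V₁ = 5.31×8.314×322/48.0 = 296 kPa.
Adiabatic: TV^(γ−1) = const ⇒ T₂ = 322×(0.149)^0.400 = 150 K; PV^γ = const ⇒ P₂ = 20.6 kPa.
ΔU = nCvΔT = 5.31×20.8×(150−322) = -18900 J.
Q = 0 for an adiabatic process, so W = −ΔU = 18900 J.
Work done on the gas = −W_by = -18900 J.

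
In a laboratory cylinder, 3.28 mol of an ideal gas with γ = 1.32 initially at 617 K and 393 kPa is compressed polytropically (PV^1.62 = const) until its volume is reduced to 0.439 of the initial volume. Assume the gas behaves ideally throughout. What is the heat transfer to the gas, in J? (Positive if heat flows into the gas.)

16900 J

V₁ = nRT₁/P₁ = 3.28×8.314×617/393 = 42.8 L.
Polytropic n=1.62: T₂ = T₁(V₁/V₂)^(n−1) = 617×(2.28)^0.62 = 1030 K; P₂ = P₁(V₁/V₂)^n = 1490 kPa.
W = (P₁V₁−P₂V₂)/(n−1) = (393×42.8−1490×18.8)/0.62 = -18100 J.
ΔU = nCvΔT = 3.28×26.0×(1030−617) = 35000 J.
Q = ΔU + W = 16900 J.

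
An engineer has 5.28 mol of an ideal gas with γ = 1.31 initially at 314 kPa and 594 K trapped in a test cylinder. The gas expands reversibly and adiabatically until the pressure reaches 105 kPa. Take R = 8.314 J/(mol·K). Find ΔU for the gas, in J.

-19200 J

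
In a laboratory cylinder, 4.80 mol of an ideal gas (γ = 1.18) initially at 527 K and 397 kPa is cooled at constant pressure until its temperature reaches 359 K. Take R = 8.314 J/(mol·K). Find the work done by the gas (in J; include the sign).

-6700 J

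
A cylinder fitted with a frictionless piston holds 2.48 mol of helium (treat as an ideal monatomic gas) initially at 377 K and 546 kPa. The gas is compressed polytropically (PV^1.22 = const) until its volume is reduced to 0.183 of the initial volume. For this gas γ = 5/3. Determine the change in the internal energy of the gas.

5280 J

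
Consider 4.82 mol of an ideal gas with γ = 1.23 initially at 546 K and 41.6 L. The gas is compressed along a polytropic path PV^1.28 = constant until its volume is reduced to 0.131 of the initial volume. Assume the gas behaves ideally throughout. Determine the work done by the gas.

-59900 J

P₁ = nRT₁/V₁ = 4.82×8.314×546/41.6 = 526 kPa.
Polytropic n=1.28: T₂ = T₁(V₁/V₂)^(n−1) = 546×(7.63)^0.28 = 965 K; P₂ = P₁(V₁/V₂)^n = 7090 kPa.
W = (P₁V₁−P₂V₂)/(n−1) = (526×41.6−7090×5.45)/0.28 = -59900 J.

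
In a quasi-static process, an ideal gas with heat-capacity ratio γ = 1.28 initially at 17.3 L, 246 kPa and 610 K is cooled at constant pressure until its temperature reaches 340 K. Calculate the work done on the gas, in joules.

n = P₁V₁/(RT₁) = 246×17.3/(8.314×610) = 0.839 mol.
Isobaric: P stays 246 kPa; V/T = const ⇒ T₂ = 340 K, V₂ = 9.64 L.
W = PΔV = 246×(9.64−17.3) kPa·L = -1880 J.
Work done on the gas = −W_by = 1880 J.

1880 J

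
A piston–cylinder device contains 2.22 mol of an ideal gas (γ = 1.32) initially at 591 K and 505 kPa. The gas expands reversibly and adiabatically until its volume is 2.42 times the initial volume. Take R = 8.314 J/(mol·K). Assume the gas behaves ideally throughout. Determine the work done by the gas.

8400 J

V₁ = nRT₁/P₁ = 2.22×8.314×591/505 = 21.6 L.
Adiabatic: TV^(γ−1) = const ⇒ T₂ = 591×(0.413)^0.320 = 445 K; PV^γ = const ⇒ P₂ = 157 kPa.
ΔU = nCvΔT = 2.22×26.0×(445−591) = -8400 J.
Q = 0 for an adiabatic process, so W = −ΔU = 8400 J.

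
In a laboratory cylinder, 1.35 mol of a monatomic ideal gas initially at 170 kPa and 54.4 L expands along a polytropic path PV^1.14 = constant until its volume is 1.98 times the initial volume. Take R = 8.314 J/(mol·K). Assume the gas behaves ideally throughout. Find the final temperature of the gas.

T₁ = P₁V₁/(nR) = 170×54.4/(1.35×8.314) = 824 K.
Polytropic n=1.14: T₂ = T₁(V₁/V₂)^(n−1) = 824×(0.505)^0.14 = 749 K; P₂ = P₁(V₁/V₂)^n = 78.0 kPa.

749 K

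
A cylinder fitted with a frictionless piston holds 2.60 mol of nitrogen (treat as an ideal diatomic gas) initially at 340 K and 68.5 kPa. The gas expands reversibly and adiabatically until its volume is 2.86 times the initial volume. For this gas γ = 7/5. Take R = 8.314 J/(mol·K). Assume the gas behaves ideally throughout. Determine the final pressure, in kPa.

V₁ = nRT₁/P₁ = 2.60×8.314×340/68.5 = 107 L.
Adiabatic: TV^(γ−1) = const ⇒ T₂ = 340×(0.350)^0.400 = 223 K; PV^γ = const ⇒ P₂ = 15.7 kPa.

15.7 kPa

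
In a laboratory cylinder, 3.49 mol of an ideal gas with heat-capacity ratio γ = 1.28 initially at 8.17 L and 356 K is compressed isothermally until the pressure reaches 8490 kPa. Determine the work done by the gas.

-19700 J

P₁ = nRT₁/V₁ = 3.49×8.314×356/8.17 = 1260 kPa.
Isothermal: T stays 356 K; PV = const ⇒ V₂ = 1.22 L, P₂ = 8490 kPa.
W = nRT ln(V₂/V₁) = 3.49×8.314×356×ln(0.149) = -19700 J.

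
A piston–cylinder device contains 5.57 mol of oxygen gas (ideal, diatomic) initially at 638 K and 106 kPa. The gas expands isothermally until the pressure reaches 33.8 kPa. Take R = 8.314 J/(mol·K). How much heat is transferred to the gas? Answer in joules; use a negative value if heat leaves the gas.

33800 J

V₁ = nRT₁/P₁ = 5.57×8.314×638/106 = 279 L.
Isothermal: T stays 638 K; PV = const ⇒ V₂ = 874 L, P₂ = 33.8 kPa.
ΔU = 0 (ideal gas, T constant).
W = nRT ln(V₂/V₁) = 5.57×8.314×638×ln(3.14) = 33800 J.
Q = ΔU + W = 33800 J.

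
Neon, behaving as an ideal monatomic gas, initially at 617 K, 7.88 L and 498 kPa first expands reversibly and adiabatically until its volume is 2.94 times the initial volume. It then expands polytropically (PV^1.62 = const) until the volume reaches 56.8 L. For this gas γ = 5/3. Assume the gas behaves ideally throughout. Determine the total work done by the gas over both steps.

n = P₁V₁/(RT₁) = 498×7.88/(8.314×617) = 0.765 mol.
Step 1 — Adiabatic: TV^(γ−1) = const ⇒ T₂ = 617×(0.340)^0.667 = 301 K; PV^γ = const ⇒ P₂ = 82.5 kPa.
ΔU = nCvΔT = 0.765×12.5×(301−617) = -3020 J.
Q = 0 for an adiabatic process, so W = −ΔU = 3020 J.
State after step 1: P = 82.5 kPa, V = 23.2 L, T = 301 K.
Step 2 — Polytropic n=1.62: T₂ = T₁(V₁/V₂)^(n−1) = 301×(0.408)^0.62 = 172 K; P₂ = P₁(V₁/V₂)^n = 19.3 kPa.
W = (P₁V₁−P₂V₂)/(n−1) = (82.5×23.2−19.3×56.8)/0.62 = 1320 J.
ΔU = nCvΔT = 0.765×12.5×(172−301) = -1220 J.
Q = ΔU + W = 92.1 J.
Net over both steps: W = 4330 J, Q = 92.1 J, ΔU = -4240 J.

4330 J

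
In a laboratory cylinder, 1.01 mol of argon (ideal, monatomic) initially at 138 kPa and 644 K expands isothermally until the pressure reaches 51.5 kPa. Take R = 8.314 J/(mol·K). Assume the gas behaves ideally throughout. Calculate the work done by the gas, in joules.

5330 J

V₁ = nRT₁/P₁ = 1.01×8.314×644/138 = 39.2 L.
Isothermal: T stays 644 K; PV = const ⇒ V₂ = 105 L, P₂ = 51.5 kPa.
W = nRT ln(V₂/V₁) = 1.01×8.314×644×ln(2.68) = 5330 J.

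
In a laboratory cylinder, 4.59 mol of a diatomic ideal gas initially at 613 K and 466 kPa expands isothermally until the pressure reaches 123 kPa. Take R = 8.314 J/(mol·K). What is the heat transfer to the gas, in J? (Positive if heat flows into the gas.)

V₁ = nRT₁/P₁ = 4.59×8.314×613/466 = 50.2 L.
Isothermal: T stays 613 K; PV = const ⇒ V₂ = 190 L, P₂ = 123 kPa.
ΔU = 0 (ideal gas, T constant).
W = nRT ln(V₂/V₁) = 4.59×8.314×613×ln(3.79) = 31200 J.
Q = ΔU + W = 31200 J.

31200 J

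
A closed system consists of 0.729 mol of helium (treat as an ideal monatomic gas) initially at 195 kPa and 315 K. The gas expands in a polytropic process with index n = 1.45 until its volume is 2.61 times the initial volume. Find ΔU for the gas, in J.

-1000 J

V₁ = nRT₁/P₁ = 0.729×8.314×315/195 = 9.79 L.
Polytropic n=1.45: T₂ = T₁(V₁/V₂)^(n−1) = 315×(0.383)^0.45 = 205 K; P₂ = P₁(V₁/V₂)^n = 48.5 kPa.
For an ideal gas ΔU = nCvΔT with Cv = (3/2)R = 12.5 J/(mol·K).
ΔU = 0.729×12.5×(205−315) = -1000 J.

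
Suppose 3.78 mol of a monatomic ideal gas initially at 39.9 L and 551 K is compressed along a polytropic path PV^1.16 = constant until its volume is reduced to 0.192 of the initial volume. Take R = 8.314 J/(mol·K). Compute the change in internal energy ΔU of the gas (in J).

7850 J

P₁ = nRT₁/V₁ = 3.78×8.314×551/39.9 = 434 kPa.
Polytropic n=1.16: T₂ = T₁(V₁/V₂)^(n−1) = 551×(5.21)^0.16 = 718 K; P₂ = P₁(V₁/V₂)^n = 2940 kPa.
For an ideal gas ΔU = nCvΔT with Cv = (3/2)R = 12.5 J/(mol·K).
ΔU = 3.78×12.5×(718−551) = 7850 J.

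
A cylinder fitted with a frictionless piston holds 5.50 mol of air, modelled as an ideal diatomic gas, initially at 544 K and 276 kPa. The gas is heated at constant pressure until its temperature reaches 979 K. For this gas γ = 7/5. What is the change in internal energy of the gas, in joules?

49700 J

V₁ = nRT₁/P₁ = 5.50×8.314×544/276 = 90.1 L.
Isobaric: P stays 276 kPa; V/T = const ⇒ T₂ = 979 K, V₂ = 162 L.
For an ideal gas ΔU = nCvΔT with Cv = (5/2)R = 20.8 J/(mol·K).
ΔU = 5.50×20.8×(979−544) = 49700 J.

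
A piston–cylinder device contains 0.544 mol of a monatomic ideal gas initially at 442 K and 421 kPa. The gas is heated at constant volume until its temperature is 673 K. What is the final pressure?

641 kPa

V₁ = nRT₁/P₁ = 0.544×8.314×442/421 = 4.75 L.
Isochoric: V stays 4.75 L; P/T = const ⇒ T₂ = 673 K, P₂ = 641 kPa.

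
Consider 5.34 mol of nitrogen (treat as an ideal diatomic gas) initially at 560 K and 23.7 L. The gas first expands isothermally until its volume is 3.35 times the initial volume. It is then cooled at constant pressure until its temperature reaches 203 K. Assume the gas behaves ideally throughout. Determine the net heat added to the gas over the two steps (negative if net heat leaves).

-25400 J

P₁ = nRT₁/V₁ = 5.34×8.314×560/23.7 = 1050 kPa.
Step 1 — Isothermal: T stays 560 K; PV = const ⇒ V₂ = 79.4 L, P₂ = 313 kPa.
ΔU = 0 (ideal gas, T constant).
W = nRT ln(V₂/V₁) = 5.34×8.314×560×ln(3.35) = 30100 J.
Q = ΔU + W = 30100 J.
State after step 1: P = 313 kPa, V = 79.4 L, T = 560 K.
Step 2 — Isobaric: P stays 313 kPa; V/T = const ⇒ T₂ = 203 K, V₂ = 28.8 L.
W = PΔV = 313×(28.8−79.4) kPa·L = -15800 J.
ΔU = nCvΔT = 5.34×20.8×(203−560) = -39600 J.
Q = ΔU + W = nCpΔT = -55500 J.
Net over both steps: W = 14200 J, Q = -25400 J, ΔU = -39600 J.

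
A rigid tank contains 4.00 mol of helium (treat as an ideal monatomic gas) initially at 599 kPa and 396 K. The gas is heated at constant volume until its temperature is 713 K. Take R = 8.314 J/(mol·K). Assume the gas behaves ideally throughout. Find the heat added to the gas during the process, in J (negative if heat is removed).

15800 J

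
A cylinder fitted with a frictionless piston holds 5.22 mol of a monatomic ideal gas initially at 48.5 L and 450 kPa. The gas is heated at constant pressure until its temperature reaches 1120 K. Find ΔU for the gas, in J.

40200 J

T₁ = P₁V₁/(nR) = 450×48.5/(5.22×8.314) = 503 K.
Isobaric: P stays 450 kPa; V/T = const ⇒ T₂ = 1120 K, V₂ = 108 L.
For an ideal gas ΔU = nCvΔT with Cv = (3/2)R = 12.5 J/(mol·K).
ΔU = 5.22×12.5×(1120−503) = 40200 J.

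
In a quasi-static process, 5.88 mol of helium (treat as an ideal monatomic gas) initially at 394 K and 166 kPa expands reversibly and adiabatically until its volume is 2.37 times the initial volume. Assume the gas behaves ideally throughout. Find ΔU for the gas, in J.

V₁ = nRT₁/P₁ = 5.88×8.314×394/166 = 116 L.
Adiabatic: TV^(γ−1) = const ⇒ T₂ = 394×(0.422)^0.667 = 222 K; PV^γ = const ⇒ P₂ = 39.4 kPa.
For an ideal gas ΔU = nCvΔT with Cv = (3/2)R = 12.5 J/(mol·K).
ΔU = 5.88×12.5×(222−394) = -12600 J.

-12600 J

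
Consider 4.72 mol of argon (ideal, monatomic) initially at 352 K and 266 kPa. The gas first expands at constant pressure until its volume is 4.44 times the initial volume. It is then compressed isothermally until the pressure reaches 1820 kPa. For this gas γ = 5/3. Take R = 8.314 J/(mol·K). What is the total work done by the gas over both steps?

V₁ = nRT₁/P₁ = 4.72×8.314×352/266 = 51.9 L.
Step 1 — Isobaric: P stays 266 kPa; V/T = const ⇒ T₂ = 1560 K, V₂ = 231 L.
W = PΔV = 266×(231−51.9) kPa·L = 47500 J.
ΔU = nCvΔT = 4.72×12.5×(1560−352) = 71300 J.
Q = ΔU + W = nCpΔT = 119000 J.
State after step 1: P = 266 kPa, V = 231 L, T = 1560 K.
Step 2 — Isothermal: T stays 1560 K; PV = const ⇒ V₂ = 33.7 L, P₂ = 1820 kPa.
ΔU = 0 (ideal gas, T constant).
W = nRT ln(V₂/V₁) = 4.72×8.314×1560×ln(0.146) = -118000 J.
Q = ΔU + W = -118000 J.
Net over both steps: W = -70400 J, Q = 849 J, ΔU = 71300 J.

-70400 J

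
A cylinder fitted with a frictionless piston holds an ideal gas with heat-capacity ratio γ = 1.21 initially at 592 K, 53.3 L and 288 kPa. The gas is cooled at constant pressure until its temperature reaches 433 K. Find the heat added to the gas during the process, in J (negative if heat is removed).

n = P₁V₁/(RT₁) = 288×53.3/(8.314×592) = 3.12 mol.
Isobaric: P stays 288 kPa; V/T = const ⇒ T₂ = 433 K, V₂ = 39.0 L.
W = PΔV = 288×(39.0−53.3) kPa·L = -4120 J.
ΔU = nCvΔT = 3.12×39.6×(433−592) = -19600 J.
Q = ΔU + W = nCpΔT = -23800 J.

-23800 J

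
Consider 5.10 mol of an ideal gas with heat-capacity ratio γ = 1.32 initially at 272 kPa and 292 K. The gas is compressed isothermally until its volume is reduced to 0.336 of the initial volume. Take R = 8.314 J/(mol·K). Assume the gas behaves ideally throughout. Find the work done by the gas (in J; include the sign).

-13500 J

V₁ = nRT₁/P₁ = 5.10×8.314×292/272 = 45.5 L.
Isothermal: T stays 292 K; PV = const ⇒ V₂ = 15.3 L, P₂ = 810 kPa.
W = nRT ln(V₂/V₁) = 5.10×8.314×292×ln(0.336) = -13500 J.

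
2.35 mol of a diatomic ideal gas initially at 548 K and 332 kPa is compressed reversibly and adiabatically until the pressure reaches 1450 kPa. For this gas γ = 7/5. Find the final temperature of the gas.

835 K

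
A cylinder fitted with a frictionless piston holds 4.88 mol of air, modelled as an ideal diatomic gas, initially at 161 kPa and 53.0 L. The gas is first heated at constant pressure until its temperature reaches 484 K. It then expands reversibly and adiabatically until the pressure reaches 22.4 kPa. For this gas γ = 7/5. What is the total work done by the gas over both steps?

32300 J

T₁ = P₁V₁/(nR) = 161×53.0/(4.88×8.314) = 210 K.
Step 1 — Isobaric: P stays 161 kPa; V/T = const ⇒ T₂ = 484 K, V₂ = 122 L.
W = PΔV = 161×(122−53.0) kPa·L = 11100 J.
ΔU = nCvΔT = 4.88×20.8×(484−210) = 27800 J.
Q = ΔU + W = nCpΔT = 38900 J.
State after step 1: P = 161 kPa, V = 122 L, T = 484 K.
Step 2 — Adiabatic: T₂/T₁ = (P₂/P₁)^((γ−1)/γ) ⇒ T₂ = 484×(0.139)^0.286 = 275 K; V₂ = 499 L.
ΔU = nCvΔT = 4.88×20.8×(275−484) = -21100 J.
Q = 0 for an adiabatic process, so W = −ΔU = 21100 J.
Net over both steps: W = 32300 J, Q = 38900 J, ΔU = 6610 J.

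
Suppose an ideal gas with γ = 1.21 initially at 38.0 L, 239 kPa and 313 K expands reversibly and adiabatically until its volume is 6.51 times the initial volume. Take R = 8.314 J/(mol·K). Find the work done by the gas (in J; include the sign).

14100 J

n = P₁V₁/(RT₁) = 239×38.0/(8.314×313) = 3.49 mol.
Adiabatic: TV^(γ−1) = const ⇒ T₂ = 313×(0.154)^0.210 = 211 K; PV^γ = const ⇒ P₂ = 24.8 kPa.
ΔU = nCvΔT = 3.49×39.6×(211−313) = -14100 J.
Q = 0 for an adiabatic process, so W = −ΔU = 14100 J.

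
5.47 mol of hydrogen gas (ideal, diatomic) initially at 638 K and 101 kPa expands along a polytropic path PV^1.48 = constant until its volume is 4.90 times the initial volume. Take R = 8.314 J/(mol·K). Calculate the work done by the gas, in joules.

32300 J

V₁ = nRT₁/P₁ = 5.47×8.314×638/101 = 287 L.
Polytropic n=1.48: T₂ = T₁(V₁/V₂)^(n−1) = 638×(0.204)^0.48 = 298 K; P₂ = P₁(V₁/V₂)^n = 9.61 kPa.
W = (P₁V₁−P₂V₂)/(n−1) = (101×287−9.61×1410)/0.48 = 32300 J.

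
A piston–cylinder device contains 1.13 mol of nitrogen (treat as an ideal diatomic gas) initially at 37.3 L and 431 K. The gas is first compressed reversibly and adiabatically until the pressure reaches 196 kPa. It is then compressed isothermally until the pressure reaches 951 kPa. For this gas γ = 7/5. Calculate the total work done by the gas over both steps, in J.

P₁ = nRT₁/V₁ = 1.13×8.314×431/37.3 = 109 kPa.
Step 1 — Adiabatic: T₂/T₁ = (P₂/P₁)^((γ−1)/γ) ⇒ T₂ = 431×(1.81)^0.286 = 510 K; V₂ = 24.5 L.
ΔU = nCvΔT = 1.13×20.8×(510−431) = 1860 J.
Q = 0 for an adiabatic process, so W = −ΔU = -1860 J.
State after step 1: P = 196 kPa, V = 24.5 L, T = 510 K.
Step 2 — Isothermal: T stays 510 K; PV = const ⇒ V₂ = 5.04 L, P₂ = 951 kPa.
ΔU = 0 (ideal gas, T constant).
W = nRT ln(V₂/V₁) = 1.13×8.314×510×ln(0.206) = -7570 J.
Q = ΔU + W = -7570 J.
Net over both steps: W = -9430 J, Q = -7570 J, ΔU = 1860 J.

-9430 J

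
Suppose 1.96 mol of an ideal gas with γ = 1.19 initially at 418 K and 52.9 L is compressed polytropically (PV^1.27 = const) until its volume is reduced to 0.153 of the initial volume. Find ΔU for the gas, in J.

23700 J

P₁ = nRT₁/V₁ = 1.96×8.314×418/52.9 = 129 kPa.
Polytropic n=1.27: T₂ = T₁(V₁/V₂)^(n−1) = 418×(6.54)^0.27 = 694 K; P₂ = P₁(V₁/V₂)^n = 1400 kPa.
For an ideal gas ΔU = nCvΔT with Cv = R/(γ−1) = 43.8 J/(mol·K).
ΔU = 1.96×43.8×(694−418) = 23700 J.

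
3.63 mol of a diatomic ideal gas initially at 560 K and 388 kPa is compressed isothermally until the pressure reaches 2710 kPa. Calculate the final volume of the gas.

6.24 L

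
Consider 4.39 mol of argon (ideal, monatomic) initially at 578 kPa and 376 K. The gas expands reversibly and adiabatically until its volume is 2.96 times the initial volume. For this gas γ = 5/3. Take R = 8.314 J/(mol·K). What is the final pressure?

V₁ = nRT₁/P₁ = 4.39×8.314×376/578 = 23.7 L.
Adiabatic: TV^(γ−1) = const ⇒ T₂ = 376×(0.338)^0.667 = 182 K; PV^γ = const ⇒ P₂ = 94.7 kPa.

94.7 kPa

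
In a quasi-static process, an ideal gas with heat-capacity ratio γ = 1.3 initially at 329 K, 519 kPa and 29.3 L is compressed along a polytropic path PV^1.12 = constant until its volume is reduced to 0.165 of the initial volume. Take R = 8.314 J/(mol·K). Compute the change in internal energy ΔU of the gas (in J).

12200 J

n = P₁V₁/(RT₁) = 519×29.3/(8.314×329) = 5.56 mol.
Polytropic n=1.12: T₂ = T₁(V₁/V₂)^(n−1) = 329×(6.06)^0.12 = 408 K; P₂ = P₁(V₁/V₂)^n = 3900 kPa.
For an ideal gas ΔU = nCvΔT with Cv = R/(γ−1) = 27.7 J/(mol·K).
ΔU = 5.56×27.7×(408−329) = 12200 J.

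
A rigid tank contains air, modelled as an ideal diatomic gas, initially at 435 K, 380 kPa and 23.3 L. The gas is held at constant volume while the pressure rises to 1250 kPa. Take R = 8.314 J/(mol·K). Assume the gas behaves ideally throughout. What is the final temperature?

Isochoric: V stays 23.3 L; P/T = const ⇒ T₂ = 1430 K, P₂ = 1250 kPa.

1430 K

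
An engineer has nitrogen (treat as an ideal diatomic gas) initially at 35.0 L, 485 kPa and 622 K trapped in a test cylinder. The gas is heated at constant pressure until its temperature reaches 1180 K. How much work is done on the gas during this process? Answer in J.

-15200 J

n = P₁V₁/(RT₁) = 485×35.0/(8.314×622) = 3.28 mol.
Isobaric: P stays 485 kPa; V/T = const ⇒ T₂ = 1180 K, V₂ = 66.4 L.
W = PΔV = 485×(66.4−35.0) kPa·L = 15200 J.
Work done on the gas = −W_by = -15200 J.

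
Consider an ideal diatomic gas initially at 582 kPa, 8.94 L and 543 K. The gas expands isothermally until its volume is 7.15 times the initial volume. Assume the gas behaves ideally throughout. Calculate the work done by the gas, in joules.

10200 J

n = P₁V₁/(RT₁) = 582×8.94/(8.314×543) = 1.15 mol.
Isothermal: T stays 543 K; PV = const ⇒ V₂ = 63.9 L, P₂ = 81.4 kPa.
W = nRT ln(V₂/V₁) = 1.15×8.314×543×ln(7.15) = 10200 J.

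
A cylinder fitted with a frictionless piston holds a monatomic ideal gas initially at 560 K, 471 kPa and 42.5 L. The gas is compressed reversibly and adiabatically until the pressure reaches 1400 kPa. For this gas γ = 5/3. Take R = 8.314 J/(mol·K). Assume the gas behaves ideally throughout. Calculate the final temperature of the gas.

Adiabatic: T₂/T₁ = (P₂/P₁)^((γ−1)/γ) ⇒ T₂ = 560×(2.97)^0.400 = 866 K; V₂ = 22.1 L.

866 K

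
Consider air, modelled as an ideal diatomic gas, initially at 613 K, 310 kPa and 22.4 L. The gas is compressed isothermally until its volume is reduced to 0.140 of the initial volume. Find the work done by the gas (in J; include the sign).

-13700 J

n = P₁V₁/(RT₁) = 310×22.4/(8.314×613) = 1.36 mol.
Isothermal: T stays 613 K; PV = const ⇒ V₂ = 3.14 L, P₂ = 2210 kPa.
W = nRT ln(V₂/V₁) = 1.36×8.314×613×ln(0.140) = -13700 J.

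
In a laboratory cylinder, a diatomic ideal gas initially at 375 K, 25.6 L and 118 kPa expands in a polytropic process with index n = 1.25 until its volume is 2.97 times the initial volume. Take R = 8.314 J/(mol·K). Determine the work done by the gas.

2880 J

n = P₁V₁/(RT₁) = 118×25.6/(8.314×375) = 0.969 mol.
Polytropic n=1.25: T₂ = T₁(V₁/V₂)^(n−1) = 375×(0.337)^0.25 = 286 K; P₂ = P₁(V₁/V₂)^n = 30.3 kPa.
W = (P₁V₁−P₂V₂)/(n−1) = (118×25.6−30.3×76.0)/0.25 = 2880 J.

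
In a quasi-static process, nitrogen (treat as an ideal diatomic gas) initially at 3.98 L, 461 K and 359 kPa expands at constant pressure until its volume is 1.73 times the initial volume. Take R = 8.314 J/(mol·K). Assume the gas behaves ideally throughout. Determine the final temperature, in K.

Isobaric: P stays 359 kPa; V/T = const ⇒ T₂ = 798 K, V₂ = 6.89 L.

798 K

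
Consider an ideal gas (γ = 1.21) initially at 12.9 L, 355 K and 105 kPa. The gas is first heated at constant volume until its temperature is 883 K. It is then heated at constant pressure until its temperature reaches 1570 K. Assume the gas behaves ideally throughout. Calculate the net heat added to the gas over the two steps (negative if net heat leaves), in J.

24700 J

n = P₁V₁/(RT₁) = 105×12.9/(8.314×355) = 0.459 mol.
Step 1 — Isochoric: V stays 12.9 L; P/T = const ⇒ T₂ = 883 K, P₂ = 261 kPa.
W = 0 (no volume change).
ΔU = nCvΔT = 0.459×39.6×(883−355) = 9590 J.
Q = ΔU = 9590 J.
State after step 1: P = 261 kPa, V = 12.9 L, T = 883 K.
Step 2 — Isobaric: P stays 261 kPa; V/T = const ⇒ T₂ = 1570 K, V₂ = 22.9 L.
W = PΔV = 261×(22.9−12.9) kPa·L = 2620 J.
ΔU = nCvΔT = 0.459×39.6×(1570−883) = 12500 J.
Q = ΔU + W = nCpΔT = 15100 J.
Net over both steps: W = 2620 J, Q = 24700 J, ΔU = 22100 J.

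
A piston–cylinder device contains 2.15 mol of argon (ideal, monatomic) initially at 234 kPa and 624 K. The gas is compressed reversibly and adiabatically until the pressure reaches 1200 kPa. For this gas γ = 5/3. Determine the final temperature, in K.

V₁ = nRT₁/P₁ = 2.15×8.314×624/234 = 47.7 L.
Adiabatic: T₂/T₁ = (P₂/P₁)^((γ−1)/γ) ⇒ T₂ = 624×(5.13)^0.400 = 1200 K; V₂ = 17.9 L.

1200 K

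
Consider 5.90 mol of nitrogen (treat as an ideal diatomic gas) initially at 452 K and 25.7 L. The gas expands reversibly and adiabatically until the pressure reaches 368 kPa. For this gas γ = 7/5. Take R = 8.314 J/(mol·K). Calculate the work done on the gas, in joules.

-12000 J

P₁ = nRT₁/V₁ = 5.90×8.314×452/25.7 = 863 kPa.
Adiabatic: T₂/T₁ = (P₂/P₁)^((γ−1)/γ) ⇒ T₂ = 452×(0.427)^0.286 = 354 K; V₂ = 47.2 L.
ΔU = nCvΔT = 5.90×20.8×(354−452) = -12000 J.
Q = 0 for an adiabatic process, so W = −ΔU = 12000 J.
Work done on the gas = −W_by = -12000 J.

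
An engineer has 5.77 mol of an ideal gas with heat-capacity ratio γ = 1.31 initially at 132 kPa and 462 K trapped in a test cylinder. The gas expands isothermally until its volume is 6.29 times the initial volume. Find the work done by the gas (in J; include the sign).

V₁ = nRT₁/P₁ = 5.77×8.314×462/132 = 168 L.
Isothermal: T stays 462 K; PV = const ⇒ V₂ = 1060 L, P₂ = 21.0 kPa.
W = nRT ln(V₂/V₁) = 5.77×8.314×462×ln(6.29) = 40800 J.

40800 J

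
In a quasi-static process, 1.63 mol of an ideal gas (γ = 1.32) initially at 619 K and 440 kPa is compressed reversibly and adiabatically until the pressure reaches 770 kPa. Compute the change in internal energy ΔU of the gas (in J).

3810 J

V₁ = nRT₁/P₁ = 1.63×8.314×619/440 = 19.1 L.
Adiabatic: T₂/T₁ = (P₂/P₁)^((γ−1)/γ) ⇒ T₂ = 619×(1.75)^0.242 = 709 K; V₂ = 12.5 L.
For an ideal gas ΔU = nCvΔT with Cv = R/(γ−1) = 26.0 J/(mol·K).
ΔU = 1.63×26.0×(709−619) = 3810 J.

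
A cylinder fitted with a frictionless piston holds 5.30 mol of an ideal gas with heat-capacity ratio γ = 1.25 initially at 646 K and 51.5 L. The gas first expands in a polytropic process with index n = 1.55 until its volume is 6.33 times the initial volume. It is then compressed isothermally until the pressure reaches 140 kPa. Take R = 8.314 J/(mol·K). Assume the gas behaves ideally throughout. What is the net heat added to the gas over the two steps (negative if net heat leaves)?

-54900 J

P₁ = nRT₁/V₁ = 5.30×8.314×646/51.5 = 553 kPa.
Step 1 — Polytropic n=1.55: T₂ = T₁(V₁/V₂)^(n−1) = 646×(0.158)^0.55 = 234 K; P₂ = P₁(V₁/V₂)^n = 31.6 kPa.
W = (P₁V₁−P₂V₂)/(n−1) = (553×51.5−31.6×326)/0.55 = 33000 J.
ΔU = nCvΔT = 5.30×33.3×(234−646) = -72600 J.
Q = ΔU + W = -39600 J.
State after step 1: P = 31.6 kPa, V = 326 L, T = 234 K.
Step 2 — Isothermal: T stays 234 K; PV = const ⇒ V₂ = 73.7 L, P₂ = 140 kPa.
ΔU = 0 (ideal gas, T constant).
W = nRT ln(V₂/V₁) = 5.30×8.314×234×ln(0.226) = -15300 J.
Q = ΔU + W = -15300 J.
Net over both steps: W = 17700 J, Q = -54900 J, ΔU = -72600 J.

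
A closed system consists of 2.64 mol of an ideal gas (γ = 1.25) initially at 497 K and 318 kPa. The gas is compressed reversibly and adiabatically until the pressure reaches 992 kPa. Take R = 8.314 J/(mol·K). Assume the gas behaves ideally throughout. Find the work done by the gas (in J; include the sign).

-11100 J

V₁ = nRT₁/P₁ = 2.64×8.314×497/318 = 34.3 L.
Adiabatic: T₂/T₁ = (P₂/P₁)^((γ−1)/γ) ⇒ T₂ = 497×(3.12)^0.200 = 624 K; V₂ = 13.8 L.
ΔU = nCvΔT = 2.64×33.3×(624−497) = 11100 J.
Q = 0 for an adiabatic process, so W = −ΔU = -11100 J.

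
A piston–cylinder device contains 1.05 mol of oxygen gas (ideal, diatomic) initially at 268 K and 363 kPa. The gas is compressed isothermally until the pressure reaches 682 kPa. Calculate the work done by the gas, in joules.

-1480 J

V₁ = nRT₁/P₁ = 1.05×8.314×268/363 = 6.45 L.
Isothermal: T stays 268 K; PV = const ⇒ V₂ = 3.43 L, P₂ = 682 kPa.
W = nRT ln(V₂/V₁) = 1.05×8.314×268×ln(0.532) = -1480 J.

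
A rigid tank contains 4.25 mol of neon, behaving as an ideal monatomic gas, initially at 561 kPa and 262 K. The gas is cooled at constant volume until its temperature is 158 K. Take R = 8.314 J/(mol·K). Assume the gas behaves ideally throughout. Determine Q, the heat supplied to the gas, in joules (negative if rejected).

-5510 J

V₁ = nRT₁/P₁ = 4.25×8.314×262/561 = 16.5 L.
Isochoric: V stays 16.5 L; P/T = const ⇒ T₂ = 158 K, P₂ = 338 kPa.
W = 0 (no volume change).
ΔU = nCvΔT = 4.25×12.5×(158−262) = -5510 J.
Q = ΔU = -5510 J.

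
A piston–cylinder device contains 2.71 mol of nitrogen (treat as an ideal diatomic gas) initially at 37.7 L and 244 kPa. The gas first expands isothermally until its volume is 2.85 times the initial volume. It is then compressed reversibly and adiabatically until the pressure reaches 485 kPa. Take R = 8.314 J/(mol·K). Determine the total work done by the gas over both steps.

T₁ = P₁V₁/(nR) = 244×37.7/(2.71×8.314) = 408 K.
Step 1 — Isothermal: T stays 408 K; PV = const ⇒ V₂ = 107 L, P₂ = 85.6 kPa.
ΔU = 0 (ideal gas, T constant).
W = nRT ln(V₂/V₁) = 2.71×8.314×408×ln(2.85) = 9630 J.
Q = ΔU + W = 9630 J.
State after step 1: P = 85.6 kPa, V = 107 L, T = 408 K.
Step 2 — Adiabatic: T₂/T₁ = (P₂/P₁)^((γ−1)/γ) ⇒ T₂ = 408×(5.66)^0.286 = 670 K; V₂ = 31.1 L.
ΔU = nCvΔT = 2.71×20.8×(670−408) = 14700 J.
Q = 0 for an adiabatic process, so W = −ΔU = -14700 J.
Net over both steps: W = -5110 J, Q = 9630 J, ΔU = 14700 J.

-5110 J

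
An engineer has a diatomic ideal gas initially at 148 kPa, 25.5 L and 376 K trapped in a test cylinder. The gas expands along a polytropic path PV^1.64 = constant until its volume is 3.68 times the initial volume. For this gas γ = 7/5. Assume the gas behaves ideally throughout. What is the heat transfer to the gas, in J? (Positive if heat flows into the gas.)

-2000 J

n = P₁V₁/(RT₁) = 148×25.5/(8.314×376) = 1.21 mol.
Polytropic n=1.64: T₂ = T₁(V₁/V₂)^(n−1) = 376×(0.272)^0.64 = 163 K; P₂ = P₁(V₁/V₂)^n = 17.5 kPa.
W = (P₁V₁−P₂V₂)/(n−1) = (148×25.5−17.5×93.8)/0.64 = 3340 J.
ΔU = nCvΔT = 1.21×20.8×(163−376) = -5340 J.
Q = ΔU + W = -2000 J.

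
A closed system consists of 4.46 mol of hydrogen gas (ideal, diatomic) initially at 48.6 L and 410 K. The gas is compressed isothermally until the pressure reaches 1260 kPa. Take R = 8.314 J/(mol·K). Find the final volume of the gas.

P₁ = nRT₁/V₁ = 4.46×8.314×410/48.6 = 313 kPa.
Isothermal: T stays 410 K; PV = const ⇒ V₂ = 12.1 L, P₂ = 1260 kPa.

12.1 L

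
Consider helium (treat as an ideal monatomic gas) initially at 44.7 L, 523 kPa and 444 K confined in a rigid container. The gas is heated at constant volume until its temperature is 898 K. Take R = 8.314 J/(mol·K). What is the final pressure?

Isochoric: V stays 44.7 L; P/T = const ⇒ T₂ = 898 K, P₂ = 1060 kPa.

1060 kPa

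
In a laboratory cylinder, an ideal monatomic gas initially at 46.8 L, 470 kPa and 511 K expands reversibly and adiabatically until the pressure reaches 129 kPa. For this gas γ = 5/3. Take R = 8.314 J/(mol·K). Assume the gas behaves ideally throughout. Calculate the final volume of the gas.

Adiabatic: T₂/T₁ = (P₂/P₁)^((γ−1)/γ) ⇒ T₂ = 511×(0.274)^0.400 = 305 K; V₂ = 102 L.

102 L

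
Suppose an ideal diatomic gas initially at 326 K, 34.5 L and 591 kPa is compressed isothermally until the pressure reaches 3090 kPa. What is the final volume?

6.60 L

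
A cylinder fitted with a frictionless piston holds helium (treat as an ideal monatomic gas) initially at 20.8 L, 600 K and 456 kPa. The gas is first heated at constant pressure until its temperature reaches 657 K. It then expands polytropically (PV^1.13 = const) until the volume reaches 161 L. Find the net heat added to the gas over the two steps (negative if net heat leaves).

16700 J

n = P₁V₁/(RT₁) = 456×20.8/(8.314×600) = 1.90 mol.
Step 1 — Isobaric: P stays 456 kPa; V/T = const ⇒ T₂ = 657 K, V₂ = 22.8 L.
W = PΔV = 456×(22.8−20.8) kPa·L = 901 J.
ΔU = nCvΔT = 1.90×12.5×(657−600) = 1350 J.
Q = ΔU + W = nCpΔT = 2250 J.
State after step 1: P = 456 kPa, V = 22.8 L, T = 657 K.
Step 2 — Polytropic n=1.13: T₂ = T₁(V₁/V₂)^(n−1) = 657×(0.141)^0.13 = 510 K; P₂ = P₁(V₁/V₂)^n = 50.0 kPa.
W = (P₁V₁−P₂V₂)/(n−1) = (456×22.8−50.0×161)/0.13 = 17900 J.
ΔU = nCvΔT = 1.90×12.5×(510−657) = -3500 J.
Q = ΔU + W = 14400 J.
Net over both steps: W = 18800 J, Q = 16700 J, ΔU = -2150 J.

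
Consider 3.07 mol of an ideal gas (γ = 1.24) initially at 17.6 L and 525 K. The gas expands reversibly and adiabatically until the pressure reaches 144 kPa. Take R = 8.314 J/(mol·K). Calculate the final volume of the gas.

P₁ = nRT₁/V₁ = 3.07×8.314×525/17.6 = 761 kPa.
Adiabatic: T₂/T₁ = (P₂/P₁)^((γ−1)/γ) ⇒ T₂ = 525×(0.189)^0.194 = 380 K; V₂ = 67.4 L.

67.4 L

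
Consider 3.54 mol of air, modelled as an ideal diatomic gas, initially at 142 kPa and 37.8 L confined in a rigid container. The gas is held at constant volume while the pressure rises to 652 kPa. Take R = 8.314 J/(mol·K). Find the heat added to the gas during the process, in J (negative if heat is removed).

48200 J

T₁ = P₁V₁/(nR) = 142×37.8/(3.54×8.314) = 182 K.
Isochoric: V stays 37.8 L; P/T = const ⇒ T₂ = 837 K, P₂ = 652 kPa.
W = 0 (no volume change).
ΔU = nCvΔT = 3.54×20.8×(837−182) = 48200 J.
Q = ΔU = 48200 J.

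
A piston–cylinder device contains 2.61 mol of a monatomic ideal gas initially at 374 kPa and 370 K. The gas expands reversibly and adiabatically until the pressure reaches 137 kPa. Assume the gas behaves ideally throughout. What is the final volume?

V₁ = nRT₁/P₁ = 2.61×8.314×370/374 = 21.5 L.
Adiabatic: T₂/T₁ = (P₂/P₁)^((γ−1)/γ) ⇒ T₂ = 370×(0.366)^0.400 = 248 K; V₂ = 39.2 L.

39.2 L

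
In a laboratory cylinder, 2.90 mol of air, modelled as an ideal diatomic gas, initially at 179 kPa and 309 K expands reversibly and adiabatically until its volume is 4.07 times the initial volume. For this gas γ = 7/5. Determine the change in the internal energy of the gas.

-8000 J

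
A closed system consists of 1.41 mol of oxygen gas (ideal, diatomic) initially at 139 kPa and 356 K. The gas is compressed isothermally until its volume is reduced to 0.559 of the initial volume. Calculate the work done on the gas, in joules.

V₁ = nRT₁/P₁ = 1.41×8.314×356/139 = 30.0 L.
Isothermal: T stays 356 K; PV = const ⇒ V₂ = 16.8 L, P₂ = 249 kPa.
W = nRT ln(V₂/V₁) = 1.41×8.314×356×ln(0.559) = -2430 J.
Work done on the gas = −W_by = 2430 J.

2430 J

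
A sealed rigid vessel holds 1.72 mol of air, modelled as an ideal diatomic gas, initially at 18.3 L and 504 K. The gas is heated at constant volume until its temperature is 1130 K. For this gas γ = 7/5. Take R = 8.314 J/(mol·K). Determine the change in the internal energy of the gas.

P₁ = nRT₁/V₁ = 1.72×8.314×504/18.3 = 394 kPa.
Isochoric: V stays 18.3 L; P/T = const ⇒ T₂ = 1130 K, P₂ = 883 kPa.
For an ideal gas ΔU = nCvΔT with Cv = (5/2)R = 20.8 J/(mol·K).
ΔU = 1.72×20.8×(1130−504) = 22400 J.

22400 J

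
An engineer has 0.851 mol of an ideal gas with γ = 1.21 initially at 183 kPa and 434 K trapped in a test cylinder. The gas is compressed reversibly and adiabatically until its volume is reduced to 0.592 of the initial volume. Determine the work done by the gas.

-1700 J

V₁ = nRT₁/P₁ = 0.851×8.314×434/183 = 16.8 L.
Adiabatic: TV^(γ−1) = const ⇒ T₂ = 434×(1.69)^0.210 = 485 K; PV^γ = const ⇒ P₂ = 345 kPa.
ΔU = nCvΔT = 0.851×39.6×(485−434) = 1700 J.
Q = 0 for an adiabatic process, so W = −ΔU = -1700 J.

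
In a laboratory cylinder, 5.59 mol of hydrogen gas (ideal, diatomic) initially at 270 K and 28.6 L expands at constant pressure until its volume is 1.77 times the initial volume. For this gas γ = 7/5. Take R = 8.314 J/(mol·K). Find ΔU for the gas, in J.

24200 J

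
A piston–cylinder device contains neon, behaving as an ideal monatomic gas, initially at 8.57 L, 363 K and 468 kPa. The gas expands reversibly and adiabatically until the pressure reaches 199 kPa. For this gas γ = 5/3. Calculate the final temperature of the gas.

258 K

Adiabatic: T₂/T₁ = (P₂/P₁)^((γ−1)/γ) ⇒ T₂ = 363×(0.425)^0.400 = 258 K; V₂ = 14.3 L.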